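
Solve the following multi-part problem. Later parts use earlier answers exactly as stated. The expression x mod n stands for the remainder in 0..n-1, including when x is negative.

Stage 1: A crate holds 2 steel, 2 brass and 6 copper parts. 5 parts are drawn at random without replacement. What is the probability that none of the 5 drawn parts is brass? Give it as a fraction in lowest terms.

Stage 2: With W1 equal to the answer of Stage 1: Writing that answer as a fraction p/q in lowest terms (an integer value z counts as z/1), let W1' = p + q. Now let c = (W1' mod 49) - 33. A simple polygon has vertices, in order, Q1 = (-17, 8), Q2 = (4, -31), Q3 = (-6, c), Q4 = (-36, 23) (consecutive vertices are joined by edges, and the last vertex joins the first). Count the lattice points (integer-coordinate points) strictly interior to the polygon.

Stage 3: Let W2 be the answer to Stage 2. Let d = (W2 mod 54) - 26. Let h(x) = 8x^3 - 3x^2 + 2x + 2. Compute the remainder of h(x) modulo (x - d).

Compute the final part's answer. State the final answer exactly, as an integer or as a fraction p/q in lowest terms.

-78

Stage 1: total draws C(10,5) = 252; favorable C(8,5) = 56; P = 2/9; answer 2/9
Stage 2: W1 = 2/9; threaded value p + q = 11; c = -22; cross terms: (-17*-31 - 4*8)=495, (4*-22 - -6*-31)=-274, (-6*23 - -36*-22)=-930, (-36*8 - -17*23)=103; twice the area = |-606| = 606; area = 303; boundary points = 3 + 1 + 15 + 1 = 20; strictly interior points = area - boundary/2 + 1 = 294; answer 294
Stage 3: W2 = 294; d = -2; remainder = value at the root: 8*(-2)^3 - 3*(-2)^2 + 2*(-2)^1 + 2 = (-64) + (-12) + (-4) + (2) = -78; answer -78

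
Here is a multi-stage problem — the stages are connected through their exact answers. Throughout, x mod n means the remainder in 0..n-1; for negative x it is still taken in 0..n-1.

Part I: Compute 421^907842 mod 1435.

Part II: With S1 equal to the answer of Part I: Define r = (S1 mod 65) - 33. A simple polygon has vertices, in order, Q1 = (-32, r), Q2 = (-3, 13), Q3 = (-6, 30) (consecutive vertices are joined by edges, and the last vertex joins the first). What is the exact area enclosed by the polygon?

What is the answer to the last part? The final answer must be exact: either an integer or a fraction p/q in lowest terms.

284

Part I: squarings mod 1435: 421^1=421, 421^2=736, 421^4=701, 421^8=631, 421^16=666, 421^32=141, 421^64=1226, 421^128=631, 421^256=666, 421^512=141, 421^1024=1226, 421^2048=631, 421^4096=666, 421^8192=141, 421^16384=1226, 421^32768=631, 421^65536=666, 421^131072=141, 421^262144=1226, 421^524288=631; 421^907842 = 421^2 * 421^64 * 421^512 * 421^2048 * 421^4096 * 421^16384 * 421^32768 * 421^65536 * 421^262144 * 421^524288 = 736 (mod 1435); answer 736
Part II: S1 = 736; r = -12; cross terms: (-32*13 - -3*-12)=-452, (-3*30 - -6*13)=-12, (-6*-12 - -32*30)=1032; twice the area = |568| = 568; area = 284; answer 284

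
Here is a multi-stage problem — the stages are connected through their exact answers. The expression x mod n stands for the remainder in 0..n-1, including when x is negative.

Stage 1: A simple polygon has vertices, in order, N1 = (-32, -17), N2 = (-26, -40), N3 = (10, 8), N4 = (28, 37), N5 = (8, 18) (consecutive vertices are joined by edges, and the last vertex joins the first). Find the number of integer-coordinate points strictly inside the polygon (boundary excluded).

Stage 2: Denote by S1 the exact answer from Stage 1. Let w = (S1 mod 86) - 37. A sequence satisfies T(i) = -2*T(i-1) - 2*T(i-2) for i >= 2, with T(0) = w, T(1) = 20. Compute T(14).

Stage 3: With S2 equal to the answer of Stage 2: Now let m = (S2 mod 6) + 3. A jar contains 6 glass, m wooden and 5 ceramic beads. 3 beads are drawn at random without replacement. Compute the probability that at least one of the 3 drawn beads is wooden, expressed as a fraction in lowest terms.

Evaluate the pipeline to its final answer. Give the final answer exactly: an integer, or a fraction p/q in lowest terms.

217/272

Stage 1: cross terms: (-32*-40 - -26*-17)=838, (-26*8 - 10*-40)=192, (10*37 - 28*8)=146, (28*18 - 8*37)=208, (8*-17 - -32*18)=440; twice the area = |1824| = 1824; area = 912; boundary points = 1 + 12 + 1 + 1 + 5 = 20; strictly interior points = area - boundary/2 + 1 = 903; answer 903
Stage 2: S1 = 903; w = 6; T(2) = -2*(20) - 2*(6) = -52; iterating: T(2)=-52, T(3)=64, T(4)=-24, T(5)=-80, T(6)=208, T(7)=-256, T(8)=96, T(9)=320, T(10)=-832, T(11)=1024, T(12)=-384, T(13)=-1280, T(14)=3328; answer 3328
Stage 3: S2 = 3328; m = 7; total draws C(18,3) = 816; complement C(11,3) = 165; favorable 816 - 165 = 651; P = 217/272; answer 217/272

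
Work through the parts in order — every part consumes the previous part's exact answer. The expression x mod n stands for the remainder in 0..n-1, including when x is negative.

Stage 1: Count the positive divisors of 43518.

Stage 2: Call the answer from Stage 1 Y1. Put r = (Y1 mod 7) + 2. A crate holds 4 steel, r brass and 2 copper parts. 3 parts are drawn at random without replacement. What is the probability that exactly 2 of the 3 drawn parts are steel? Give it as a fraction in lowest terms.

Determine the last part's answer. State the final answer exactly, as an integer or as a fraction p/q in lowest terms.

5/14

Stage 1: 43518 = 2 * 3 * 7253; number of divisors = (1+1) * (1+1) * (1+1) = 8; answer 8
Stage 2: Y1 = 8; r = 3; total draws C(9,3) = 84; favorable C(4,2)*C(5,1) = 30; P = 5/14; answer 5/14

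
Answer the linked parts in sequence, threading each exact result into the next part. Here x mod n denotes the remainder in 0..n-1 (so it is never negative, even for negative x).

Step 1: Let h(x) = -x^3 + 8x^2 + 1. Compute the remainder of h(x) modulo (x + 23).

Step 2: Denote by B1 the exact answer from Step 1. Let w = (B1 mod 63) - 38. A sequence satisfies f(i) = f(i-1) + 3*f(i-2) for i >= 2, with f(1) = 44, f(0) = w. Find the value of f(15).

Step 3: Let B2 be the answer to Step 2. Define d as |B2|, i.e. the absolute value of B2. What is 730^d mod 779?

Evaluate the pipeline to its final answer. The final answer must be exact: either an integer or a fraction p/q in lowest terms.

558

Step 1: remainder = value at the root: -1*(-23)^3 + 8*(-23)^2 + 1 = (12167) + (4232) + (1) = 16400; answer 16400
Step 2: B1 = 16400; w = -18; f(2) = 1*(44) + 3*(-18) = -10; iterating: f(2)=-10, f(3)=122, f(4)=92, f(5)=458, f(6)=734, f(7)=2108, f(8)=4310, f(9)=10634, f(10)=23564, f(11)=55466, f(12)=126158, f(13)=292556, f(14)=671030, f(15)=1548698; answer 1548698
Step 3: B2 = 1548698; d = 1548698; squarings mod 779: 730^1=730, 730^2=64, 730^4=201, 730^8=672, 730^16=543, 730^32=387, 730^64=201, 730^128=672, 730^256=543, 730^512=387, 730^1024=201, 730^2048=672, 730^4096=543, 730^8192=387, 730^16384=201, 730^32768=672, 730^65536=543, 730^131072=387, 730^262144=201, 730^524288=672, 730^1048576=543; 730^1548698 = 730^2 * 730^8 * 730^16 * 730^128 * 730^256 * 730^8192 * 730^32768 * 730^65536 * 730^131072 * 730^262144 * 730^1048576 = 558 (mod 779); answer 558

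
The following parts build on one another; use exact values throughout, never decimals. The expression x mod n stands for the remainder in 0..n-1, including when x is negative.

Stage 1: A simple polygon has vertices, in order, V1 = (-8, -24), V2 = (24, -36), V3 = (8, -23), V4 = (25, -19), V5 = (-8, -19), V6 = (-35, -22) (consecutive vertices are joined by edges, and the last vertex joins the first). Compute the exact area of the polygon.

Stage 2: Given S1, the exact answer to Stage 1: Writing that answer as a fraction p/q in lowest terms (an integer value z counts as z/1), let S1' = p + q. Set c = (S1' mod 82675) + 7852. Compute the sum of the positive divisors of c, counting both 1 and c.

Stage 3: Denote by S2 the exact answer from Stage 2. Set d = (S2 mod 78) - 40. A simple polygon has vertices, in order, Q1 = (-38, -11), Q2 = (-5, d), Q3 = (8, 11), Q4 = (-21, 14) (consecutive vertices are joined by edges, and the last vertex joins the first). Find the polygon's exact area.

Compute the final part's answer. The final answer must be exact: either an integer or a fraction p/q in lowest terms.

Stage 1: cross terms: (-8*-36 - 24*-24)=864, (24*-23 - 8*-36)=-264, (8*-19 - 25*-23)=423, (25*-19 - -8*-19)=-627, (-8*-22 - -35*-19)=-489, (-35*-24 - -8*-22)=664; twice the area = |571| = 571; area = 571/2; answer 571/2
Stage 2: S1 = 571/2; threaded value p + q = 573; c = 8425; 8425 = 5^2 * 337; sigma = (1 + 5 + 25) * (1 + 337) = 31 * 338 = 10478; answer 10478
Stage 3: S2 = 10478; d = -14; cross terms: (-38*-14 - -5*-11)=477, (-5*11 - 8*-14)=57, (8*14 - -21*11)=343, (-21*-11 - -38*14)=763; twice the area = |1640| = 1640; area = 820; answer 820

820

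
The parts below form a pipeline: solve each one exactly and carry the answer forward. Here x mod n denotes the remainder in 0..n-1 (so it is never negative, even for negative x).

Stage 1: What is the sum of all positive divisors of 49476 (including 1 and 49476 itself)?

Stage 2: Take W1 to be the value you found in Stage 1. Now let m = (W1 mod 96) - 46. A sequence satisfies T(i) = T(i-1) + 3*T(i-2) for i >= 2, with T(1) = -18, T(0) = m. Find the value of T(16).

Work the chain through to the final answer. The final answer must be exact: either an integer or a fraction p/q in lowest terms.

Stage 1: 49476 = 2^2 * 3 * 7 * 19 * 31; sigma = (1 + 2 + 4) * (1 + 3) * (1 + 7) * (1 + 19) * (1 + 31) = 7 * 4 * 8 * 20 * 32 = 143360; answer 143360
Stage 2: W1 = 143360; m = -14; T(2) = 1*(-18) + 3*(-14) = -60; iterating: T(2)=-60, T(3)=-114, T(4)=-294, T(5)=-636, T(6)=-1518, T(7)=-3426, T(8)=-7980, T(9)=-18258, T(10)=-42198, T(11)=-96972, T(12)=-223566, T(13)=-514482, T(14)=-1185180, T(15)=-2728626, T(16)=-6284166; answer -6284166

-6284166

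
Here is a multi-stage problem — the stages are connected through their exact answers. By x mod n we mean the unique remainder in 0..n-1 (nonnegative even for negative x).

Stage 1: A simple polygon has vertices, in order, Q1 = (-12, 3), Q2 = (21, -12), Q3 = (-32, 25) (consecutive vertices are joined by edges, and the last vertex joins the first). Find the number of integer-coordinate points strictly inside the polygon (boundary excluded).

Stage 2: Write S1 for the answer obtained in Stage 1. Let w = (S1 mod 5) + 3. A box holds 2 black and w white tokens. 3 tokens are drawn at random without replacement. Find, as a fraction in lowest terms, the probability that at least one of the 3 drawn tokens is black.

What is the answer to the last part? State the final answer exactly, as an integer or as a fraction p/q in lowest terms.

Stage 1: cross terms: (-12*-12 - 21*3)=81, (21*25 - -32*-12)=141, (-32*3 - -12*25)=204; twice the area = |426| = 426; area = 213; boundary points = 3 + 1 + 2 = 6; strictly interior points = area - boundary/2 + 1 = 211; answer 211
Stage 2: S1 = 211; w = 4; total draws C(6,3) = 20; complement C(4,3) = 4; favorable 20 - 4 = 16; P = 4/5; answer 4/5

4/5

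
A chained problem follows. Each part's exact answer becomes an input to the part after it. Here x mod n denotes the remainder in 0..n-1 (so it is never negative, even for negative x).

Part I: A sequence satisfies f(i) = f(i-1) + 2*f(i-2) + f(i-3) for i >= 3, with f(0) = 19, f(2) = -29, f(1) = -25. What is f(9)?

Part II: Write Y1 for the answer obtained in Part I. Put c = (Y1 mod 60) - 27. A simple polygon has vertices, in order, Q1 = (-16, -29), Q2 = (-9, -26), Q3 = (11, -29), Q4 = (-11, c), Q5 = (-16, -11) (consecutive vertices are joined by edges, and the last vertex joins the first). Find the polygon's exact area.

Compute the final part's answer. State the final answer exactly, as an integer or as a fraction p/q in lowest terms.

Part I: f(3) = 1*(-29) + 2*(-25) + 1*(19) = -60; iterating: f(3)=-60, f(4)=-143, f(5)=-292, f(6)=-638, f(7)=-1365, f(8)=-2933, f(9)=-6301; answer -6301
Part II: Y1 = -6301; c = 32; cross terms: (-16*-26 - -9*-29)=155, (-9*-29 - 11*-26)=547, (11*32 - -11*-29)=33, (-11*-11 - -16*32)=633, (-16*-29 - -16*-11)=288; twice the area = |1656| = 1656; area = 828; answer 828

828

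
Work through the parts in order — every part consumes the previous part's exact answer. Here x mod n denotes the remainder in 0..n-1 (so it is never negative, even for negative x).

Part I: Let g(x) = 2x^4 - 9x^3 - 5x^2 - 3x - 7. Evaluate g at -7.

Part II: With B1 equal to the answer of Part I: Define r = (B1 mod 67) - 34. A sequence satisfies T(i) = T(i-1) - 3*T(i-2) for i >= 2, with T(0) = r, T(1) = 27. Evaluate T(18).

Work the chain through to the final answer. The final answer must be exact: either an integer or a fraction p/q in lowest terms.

-196086

Part I: 2*(-7)^4 - 9*(-7)^3 - 5*(-7)^2 - 3*(-7)^1 - 7 = (4802) + (3087) + (-245) + (21) + (-7) = 7658; answer 7658
Part II: B1 = 7658; r = -14; T(2) = 1*(27) - 3*(-14) = 69; iterating: T(2)=69, T(3)=-12, T(4)=-219, T(5)=-183, T(6)=474, T(7)=1023, T(8)=-399, T(9)=-3468, T(10)=-2271, T(11)=8133, T(12)=14946, T(13)=-9453, T(14)=-54291, T(15)=-25932, T(16)=136941, T(17)=214737, T(18)=-196086; answer -196086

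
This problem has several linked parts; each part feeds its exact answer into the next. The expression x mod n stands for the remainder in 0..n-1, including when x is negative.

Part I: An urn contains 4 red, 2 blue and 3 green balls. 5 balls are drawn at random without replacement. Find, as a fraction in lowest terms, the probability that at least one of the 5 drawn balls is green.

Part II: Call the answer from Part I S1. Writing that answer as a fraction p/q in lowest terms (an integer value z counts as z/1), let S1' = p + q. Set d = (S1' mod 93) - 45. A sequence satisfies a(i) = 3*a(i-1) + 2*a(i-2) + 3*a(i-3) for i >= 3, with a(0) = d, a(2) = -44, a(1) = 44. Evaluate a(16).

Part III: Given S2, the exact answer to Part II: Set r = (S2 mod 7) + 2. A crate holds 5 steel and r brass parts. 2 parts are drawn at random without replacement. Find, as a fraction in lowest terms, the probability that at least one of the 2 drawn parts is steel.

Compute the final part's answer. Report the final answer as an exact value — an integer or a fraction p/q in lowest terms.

25/28

Part I: total draws C(9,5) = 126; complement C(6,5) = 6; favorable 126 - 6 = 120; P = 20/21; answer 20/21
Part II: S1 = 20/21; threaded value p + q = 41; d = -4; a(3) = 3*(-44) + 2*(44) + 3*(-4) = -56; iterating: a(3)=-56, a(4)=-124, a(5)=-616, a(6)=-2264, a(7)=-8396, a(8)=-31564, a(9)=-118276, a(10)=-443144, a(11)=-1660676, a(12)=-6223144, a(13)=-23320216, a(14)=-87388964, a(15)=-327476756, a(16)=-1227168844; answer -1227168844
Part III: S2 = -1227168844; r = 3; total draws C(8,2) = 28; complement C(3,2) = 3; favorable 28 - 3 = 25; P = 25/28; answer 25/28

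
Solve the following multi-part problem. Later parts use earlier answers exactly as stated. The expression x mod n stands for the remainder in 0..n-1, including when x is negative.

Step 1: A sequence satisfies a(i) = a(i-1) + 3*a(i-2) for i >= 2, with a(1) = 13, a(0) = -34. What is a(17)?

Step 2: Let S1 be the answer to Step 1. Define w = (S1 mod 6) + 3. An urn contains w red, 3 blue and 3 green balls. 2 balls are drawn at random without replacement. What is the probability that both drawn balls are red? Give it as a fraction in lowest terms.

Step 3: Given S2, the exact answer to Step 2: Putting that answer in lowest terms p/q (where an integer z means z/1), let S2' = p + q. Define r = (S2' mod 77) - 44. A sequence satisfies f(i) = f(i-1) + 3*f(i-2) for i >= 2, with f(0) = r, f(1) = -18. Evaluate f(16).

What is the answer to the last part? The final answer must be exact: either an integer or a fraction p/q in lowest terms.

Step 1: a(2) = 1*(13) + 3*(-34) = -89; iterating: a(2)=-89, a(3)=-50, a(4)=-317, a(5)=-467, a(6)=-1418, a(7)=-2819, a(8)=-7073, a(9)=-15530, a(10)=-36749, a(11)=-83339, a(12)=-193586, a(13)=-443603, a(14)=-1024361, a(15)=-2355170, a(16)=-5428253, a(17)=-12493763; answer -12493763
Step 2: S1 = -12493763; w = 4; total draws C(10,2) = 45; favorable C(4,2) = 6; P = 2/15; answer 2/15
Step 3: S2 = 2/15; threaded value p + q = 17; r = -27; f(2) = 1*(-18) + 3*(-27) = -99; iterating: f(2)=-99, f(3)=-153, f(4)=-450, f(5)=-909, f(6)=-2259, f(7)=-4986, f(8)=-11763, f(9)=-26721, f(10)=-62010, f(11)=-142173, f(12)=-328203, f(13)=-754722, f(14)=-1739331, f(15)=-4003497, f(16)=-9221490; answer -9221490

-9221490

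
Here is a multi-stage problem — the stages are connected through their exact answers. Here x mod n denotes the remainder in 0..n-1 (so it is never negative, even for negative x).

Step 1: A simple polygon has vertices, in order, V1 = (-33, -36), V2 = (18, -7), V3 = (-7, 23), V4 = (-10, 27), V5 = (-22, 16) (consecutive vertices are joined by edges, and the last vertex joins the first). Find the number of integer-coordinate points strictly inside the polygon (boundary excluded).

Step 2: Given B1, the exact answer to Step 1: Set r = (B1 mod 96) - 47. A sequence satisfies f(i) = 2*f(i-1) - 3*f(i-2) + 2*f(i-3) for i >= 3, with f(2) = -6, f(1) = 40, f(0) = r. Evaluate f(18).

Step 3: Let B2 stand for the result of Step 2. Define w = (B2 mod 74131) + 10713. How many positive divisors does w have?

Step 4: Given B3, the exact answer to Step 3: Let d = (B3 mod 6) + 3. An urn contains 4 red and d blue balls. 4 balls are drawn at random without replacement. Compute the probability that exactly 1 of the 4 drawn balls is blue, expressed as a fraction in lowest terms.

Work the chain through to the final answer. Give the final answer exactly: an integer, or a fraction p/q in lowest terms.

10/63

Step 1: cross terms: (-33*-7 - 18*-36)=879, (18*23 - -7*-7)=365, (-7*27 - -10*23)=41, (-10*16 - -22*27)=434, (-22*-36 - -33*16)=1320; twice the area = |3039| = 3039; area = 3039/2; boundary points = 1 + 5 + 1 + 1 + 1 = 9; strictly interior points = area - boundary/2 + 1 = 1516; answer 1516
Step 2: B1 = 1516; r = 29; f(3) = 2*(-6) - 3*(40) + 2*(29) = -74; iterating: f(3)=-74, f(4)=-50, f(5)=110, f(6)=222, f(7)=14, f(8)=-418, f(9)=-434, f(10)=414, f(11)=1294, f(12)=478, f(13)=-2098, f(14)=-3042, f(15)=1166, f(16)=7262, f(17)=4942, f(18)=-9570; answer -9570
Step 3: B2 = -9570; w = 75274; 75274 = 2 * 61 * 617; number of divisors = (1+1) * (1+1) * (1+1) = 8; answer 8
Step 4: B3 = 8; d = 5; total draws C(9,4) = 126; favorable C(5,1)*C(4,3) = 20; P = 10/63; answer 10/63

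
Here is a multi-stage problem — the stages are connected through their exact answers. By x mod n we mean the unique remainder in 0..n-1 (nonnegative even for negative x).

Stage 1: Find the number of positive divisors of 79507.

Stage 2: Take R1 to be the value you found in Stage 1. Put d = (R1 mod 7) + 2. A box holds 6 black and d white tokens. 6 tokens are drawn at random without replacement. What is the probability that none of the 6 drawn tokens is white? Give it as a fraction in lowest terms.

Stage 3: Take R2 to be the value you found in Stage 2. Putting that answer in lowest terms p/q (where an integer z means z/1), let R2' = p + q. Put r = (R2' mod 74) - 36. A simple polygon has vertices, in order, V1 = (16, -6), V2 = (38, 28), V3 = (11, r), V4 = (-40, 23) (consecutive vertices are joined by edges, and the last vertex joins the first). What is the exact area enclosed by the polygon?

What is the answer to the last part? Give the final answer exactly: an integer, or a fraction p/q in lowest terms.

571/2

Stage 1: 79507 = 43^3; number of divisors = (3+1) = 4; answer 4
Stage 2: R1 = 4; d = 6; total draws C(12,6) = 924; favorable C(6,6) = 1; P = 1/924; answer 1/924
Stage 3: R2 = 1/924; threaded value p + q = 925; r = 1; cross terms: (16*28 - 38*-6)=676, (38*1 - 11*28)=-270, (11*23 - -40*1)=293, (-40*-6 - 16*23)=-128; twice the area = |571| = 571; area = 571/2; answer 571/2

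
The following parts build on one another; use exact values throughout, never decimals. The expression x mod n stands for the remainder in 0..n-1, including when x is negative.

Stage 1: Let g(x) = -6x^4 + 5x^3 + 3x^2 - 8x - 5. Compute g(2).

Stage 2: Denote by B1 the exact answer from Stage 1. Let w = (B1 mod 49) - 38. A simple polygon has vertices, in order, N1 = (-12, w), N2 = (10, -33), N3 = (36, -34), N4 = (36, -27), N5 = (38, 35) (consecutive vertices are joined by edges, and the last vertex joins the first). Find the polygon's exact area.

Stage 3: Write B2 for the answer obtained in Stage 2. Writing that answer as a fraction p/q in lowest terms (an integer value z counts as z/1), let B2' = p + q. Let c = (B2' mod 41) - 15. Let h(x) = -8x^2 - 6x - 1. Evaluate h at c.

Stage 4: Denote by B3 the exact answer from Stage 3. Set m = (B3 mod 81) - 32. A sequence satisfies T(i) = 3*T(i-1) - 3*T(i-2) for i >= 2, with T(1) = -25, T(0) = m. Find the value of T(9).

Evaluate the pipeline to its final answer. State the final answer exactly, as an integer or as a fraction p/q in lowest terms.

-2268

Stage 1: -6*(2)^4 + 5*(2)^3 + 3*(2)^2 - 8*(2)^1 - 5 = (-96) + (40) + (12) + (-16) + (-5) = -65; answer -65
Stage 2: B1 = -65; w = -5; cross terms: (-12*-33 - 10*-5)=446, (10*-34 - 36*-33)=848, (36*-27 - 36*-34)=252, (36*35 - 38*-27)=2286, (38*-5 - -12*35)=230; twice the area = |4062| = 4062; area = 2031; answer 2031
Stage 3: B2 = 2031; threaded value p + q = 2032; c = 8; -8*(8)^2 - 6*(8)^1 - 1 = (-512) + (-48) + (-1) = -561; answer -561
Stage 4: B3 = -561; m = -26; T(2) = 3*(-25) - 3*(-26) = 3; iterating: T(2)=3, T(3)=84, T(4)=243, T(5)=477, T(6)=702, T(7)=675, T(8)=-81, T(9)=-2268; answer -2268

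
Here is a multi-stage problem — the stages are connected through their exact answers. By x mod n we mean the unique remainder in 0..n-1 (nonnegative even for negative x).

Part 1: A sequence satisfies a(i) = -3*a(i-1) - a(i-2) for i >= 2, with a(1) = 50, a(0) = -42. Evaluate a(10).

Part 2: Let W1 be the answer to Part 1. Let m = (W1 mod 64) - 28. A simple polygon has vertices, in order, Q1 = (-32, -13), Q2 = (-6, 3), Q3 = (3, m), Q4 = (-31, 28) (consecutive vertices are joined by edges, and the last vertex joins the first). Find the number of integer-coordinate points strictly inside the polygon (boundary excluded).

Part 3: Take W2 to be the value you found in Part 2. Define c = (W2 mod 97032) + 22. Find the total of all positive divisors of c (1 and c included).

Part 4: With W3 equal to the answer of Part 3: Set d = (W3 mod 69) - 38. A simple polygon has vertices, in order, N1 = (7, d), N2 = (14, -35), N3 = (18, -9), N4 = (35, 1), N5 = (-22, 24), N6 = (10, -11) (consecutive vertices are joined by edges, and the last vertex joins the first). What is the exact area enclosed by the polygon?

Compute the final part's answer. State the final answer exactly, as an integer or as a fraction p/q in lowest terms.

1673/2

Part 1: a(2) = -3*(50) - 1*(-42) = -108; iterating: a(2)=-108, a(3)=274, a(4)=-714, a(5)=1868, a(6)=-4890, a(7)=12802, a(8)=-33516, a(9)=87746, a(10)=-229722; answer -229722
Part 2: W1 = -229722; m = 10; cross terms: (-32*3 - -6*-13)=-174, (-6*10 - 3*3)=-69, (3*28 - -31*10)=394, (-31*-13 - -32*28)=1299; twice the area = |1450| = 1450; area = 725; boundary points = 2 + 1 + 2 + 1 = 6; strictly interior points = area - boundary/2 + 1 = 723; answer 723
Part 3: W2 = 723; c = 745; 745 = 5 * 149; sigma = (1 + 5) * (1 + 149) = 6 * 150 = 900; answer 900
Part 4: W3 = 900; d = -35; cross terms: (7*-35 - 14*-35)=245, (14*-9 - 18*-35)=504, (18*1 - 35*-9)=333, (35*24 - -22*1)=862, (-22*-11 - 10*24)=2, (10*-35 - 7*-11)=-273; twice the area = |1673| = 1673; area = 1673/2; answer 1673/2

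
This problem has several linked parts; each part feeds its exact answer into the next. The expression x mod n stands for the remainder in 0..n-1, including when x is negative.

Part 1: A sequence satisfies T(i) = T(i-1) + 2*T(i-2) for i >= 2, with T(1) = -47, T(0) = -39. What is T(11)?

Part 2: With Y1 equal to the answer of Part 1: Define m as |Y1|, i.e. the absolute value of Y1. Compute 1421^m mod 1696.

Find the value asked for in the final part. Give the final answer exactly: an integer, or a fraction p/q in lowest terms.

Part 1: T(2) = 1*(-47) + 2*(-39) = -125; iterating: T(2)=-125, T(3)=-219, T(4)=-469, T(5)=-907, T(6)=-1845, T(7)=-3659, T(8)=-7349, T(9)=-14667, T(10)=-29365, T(11)=-58699; answer -58699
Part 2: Y1 = -58699; m = 58699; squarings mod 1696: 1421^1=1421, 1421^2=1001, 1421^4=1361, 1421^8=289, 1421^16=417, 1421^32=897, 1421^64=705, 1421^128=97, 1421^256=929, 1421^512=1473, 1421^1024=545, 1421^2048=225, 1421^4096=1441, 1421^8192=577, 1421^16384=513, 1421^32768=289; 1421^58699 = 1421^1 * 1421^2 * 1421^8 * 1421^64 * 1421^256 * 1421^1024 * 1421^8192 * 1421^16384 * 1421^32768 = 1077 (mod 1696); answer 1077

1077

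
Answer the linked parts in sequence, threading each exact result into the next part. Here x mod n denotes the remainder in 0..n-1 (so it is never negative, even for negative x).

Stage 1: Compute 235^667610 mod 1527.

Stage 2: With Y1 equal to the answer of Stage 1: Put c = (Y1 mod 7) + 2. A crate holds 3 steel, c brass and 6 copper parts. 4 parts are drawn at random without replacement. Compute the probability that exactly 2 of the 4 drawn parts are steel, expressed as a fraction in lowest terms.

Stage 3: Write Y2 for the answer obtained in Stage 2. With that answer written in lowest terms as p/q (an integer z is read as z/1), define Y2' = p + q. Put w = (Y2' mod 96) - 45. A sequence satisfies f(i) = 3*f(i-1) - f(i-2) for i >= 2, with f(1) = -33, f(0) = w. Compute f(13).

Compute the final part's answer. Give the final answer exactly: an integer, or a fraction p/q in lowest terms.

Stage 1: squarings mod 1527: 235^1=235, 235^2=253, 235^4=1402, 235^8=355, 235^16=811, 235^32=1111, 235^64=505, 235^128=16, 235^256=256, 235^512=1402, 235^1024=355, 235^2048=811, 235^4096=1111, 235^8192=505, 235^16384=16, 235^32768=256, 235^65536=1402, 235^131072=355, 235^262144=811, 235^524288=1111; 235^667610 = 235^2 * 235^8 * 235^16 * 235^64 * 235^128 * 235^256 * 235^512 * 235^1024 * 235^2048 * 235^8192 * 235^131072 * 235^524288 = 49 (mod 1527); answer 49
Stage 2: Y1 = 49; c = 2; total draws C(11,4) = 330; favorable C(3,2)*C(8,2) = 84; P = 14/55; answer 14/55
Stage 3: Y2 = 14/55; threaded value p + q = 69; w = 24; f(2) = 3*(-33) - 1*(24) = -123; iterating: f(2)=-123, f(3)=-336, f(4)=-885, f(5)=-2319, f(6)=-6072, f(7)=-15897, f(8)=-41619, f(9)=-108960, f(10)=-285261, f(11)=-746823, f(12)=-1955208, f(13)=-5118801; answer -5118801

-5118801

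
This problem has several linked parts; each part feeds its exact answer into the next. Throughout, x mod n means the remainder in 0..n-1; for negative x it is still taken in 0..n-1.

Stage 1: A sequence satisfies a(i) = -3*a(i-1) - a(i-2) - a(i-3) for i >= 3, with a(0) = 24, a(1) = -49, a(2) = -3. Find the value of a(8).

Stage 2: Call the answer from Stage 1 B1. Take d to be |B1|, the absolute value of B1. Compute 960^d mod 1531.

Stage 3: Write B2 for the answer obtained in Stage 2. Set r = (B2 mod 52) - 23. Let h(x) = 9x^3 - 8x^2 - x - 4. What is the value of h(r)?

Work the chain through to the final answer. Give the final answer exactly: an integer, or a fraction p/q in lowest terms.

49874

Stage 1: a(3) = -3*(-3) - 1*(-49) - 1*(24) = 34; iterating: a(3)=34, a(4)=-50, a(5)=119, a(6)=-341, a(7)=954, a(8)=-2640; answer -2640
Stage 2: B1 = -2640; d = 2640; squarings mod 1531: 960^1=960, 960^2=1469, 960^4=782, 960^8=655, 960^16=345, 960^32=1138, 960^64=1349, 960^128=973, 960^256=571, 960^512=1469, 960^1024=782, 960^2048=655; 960^2640 = 960^16 * 960^64 * 960^512 * 960^2048 = 1497 (mod 1531); answer 1497
Stage 3: B2 = 1497; r = 18; 9*(18)^3 - 8*(18)^2 - 1*(18)^1 - 4 = (52488) + (-2592) + (-18) + (-4) = 49874; answer 49874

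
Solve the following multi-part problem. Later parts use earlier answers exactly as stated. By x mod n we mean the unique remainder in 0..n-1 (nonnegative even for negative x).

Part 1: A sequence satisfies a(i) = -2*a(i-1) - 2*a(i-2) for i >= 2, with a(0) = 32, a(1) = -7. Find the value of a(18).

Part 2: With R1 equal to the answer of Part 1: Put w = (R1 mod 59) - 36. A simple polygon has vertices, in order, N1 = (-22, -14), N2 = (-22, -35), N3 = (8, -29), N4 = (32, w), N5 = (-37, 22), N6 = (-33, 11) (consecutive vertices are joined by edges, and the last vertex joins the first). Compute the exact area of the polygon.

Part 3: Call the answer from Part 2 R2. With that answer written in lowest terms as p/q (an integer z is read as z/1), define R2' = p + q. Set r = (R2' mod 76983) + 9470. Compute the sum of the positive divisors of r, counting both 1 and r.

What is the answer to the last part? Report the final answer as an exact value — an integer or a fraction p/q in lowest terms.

Part 1: a(2) = -2*(-7) - 2*(32) = -50; iterating: a(2)=-50, a(3)=114, a(4)=-128, a(5)=28, a(6)=200, a(7)=-456, a(8)=512, a(9)=-112, a(10)=-800, a(11)=1824, a(12)=-2048, a(13)=448, a(14)=3200, a(15)=-7296, a(16)=8192, a(17)=-1792, a(18)=-12800; answer -12800
Part 2: R1 = -12800; w = -33; cross terms: (-22*-35 - -22*-14)=462, (-22*-29 - 8*-35)=918, (8*-33 - 32*-29)=664, (32*22 - -37*-33)=-517, (-37*11 - -33*22)=319, (-33*-14 - -22*11)=704; twice the area = |2550| = 2550; area = 1275; answer 1275
Part 3: R2 = 1275; threaded value p + q = 1276; r = 10746; 10746 = 2 * 3^3 * 199; sigma = (1 + 2) * (1 + 3 + 9 + 27) * (1 + 199) = 3 * 40 * 200 = 24000; answer 24000

24000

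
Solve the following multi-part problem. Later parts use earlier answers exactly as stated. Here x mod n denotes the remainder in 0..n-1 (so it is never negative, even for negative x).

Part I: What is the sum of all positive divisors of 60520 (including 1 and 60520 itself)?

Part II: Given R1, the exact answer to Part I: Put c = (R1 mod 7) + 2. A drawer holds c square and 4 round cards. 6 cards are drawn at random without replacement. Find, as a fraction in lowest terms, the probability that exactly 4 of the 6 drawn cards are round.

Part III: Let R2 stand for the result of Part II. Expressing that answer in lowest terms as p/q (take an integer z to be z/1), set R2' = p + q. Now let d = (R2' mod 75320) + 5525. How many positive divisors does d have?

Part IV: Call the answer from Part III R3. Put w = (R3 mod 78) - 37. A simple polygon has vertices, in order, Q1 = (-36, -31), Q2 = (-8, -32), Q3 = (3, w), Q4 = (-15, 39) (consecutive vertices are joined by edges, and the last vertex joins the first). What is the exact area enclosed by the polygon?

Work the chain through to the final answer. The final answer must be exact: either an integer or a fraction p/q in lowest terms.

Part I: 60520 = 2^3 * 5 * 17 * 89; sigma = (1 + 2 + 4 + 8) * (1 + 5) * (1 + 17) * (1 + 89) = 15 * 6 * 18 * 90 = 145800; answer 145800
Part II: R1 = 145800; c = 6; total draws C(10,6) = 210; favorable C(4,4)*C(6,2) = 15; P = 1/14; answer 1/14
Part III: R2 = 1/14; threaded value p + q = 15; d = 5540; 5540 = 2^2 * 5 * 277; number of divisors = (2+1) * (1+1) * (1+1) = 12; answer 12
Part IV: R3 = 12; w = -25; cross terms: (-36*-32 - -8*-31)=904, (-8*-25 - 3*-32)=296, (3*39 - -15*-25)=-258, (-15*-31 - -36*39)=1869; twice the area = |2811| = 2811; area = 2811/2; answer 2811/2

2811/2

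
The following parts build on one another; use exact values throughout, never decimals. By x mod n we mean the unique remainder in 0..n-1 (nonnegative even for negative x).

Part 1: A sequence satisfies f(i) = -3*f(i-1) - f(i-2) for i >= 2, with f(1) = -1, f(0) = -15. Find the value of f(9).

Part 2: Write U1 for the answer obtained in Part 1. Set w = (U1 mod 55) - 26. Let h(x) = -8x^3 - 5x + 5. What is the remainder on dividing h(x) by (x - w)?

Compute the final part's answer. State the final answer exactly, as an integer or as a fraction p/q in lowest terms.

-64095

Part 1: f(2) = -3*(-1) - 1*(-15) = 18; iterating: f(2)=18, f(3)=-53, f(4)=141, f(5)=-370, f(6)=969, f(7)=-2537, f(8)=6642, f(9)=-17389; answer -17389
Part 2: U1 = -17389; w = 20; remainder = value at the root: -8*(20)^3 - 5*(20)^1 + 5 = (-64000) + (-100) + (5) = -64095; answer -64095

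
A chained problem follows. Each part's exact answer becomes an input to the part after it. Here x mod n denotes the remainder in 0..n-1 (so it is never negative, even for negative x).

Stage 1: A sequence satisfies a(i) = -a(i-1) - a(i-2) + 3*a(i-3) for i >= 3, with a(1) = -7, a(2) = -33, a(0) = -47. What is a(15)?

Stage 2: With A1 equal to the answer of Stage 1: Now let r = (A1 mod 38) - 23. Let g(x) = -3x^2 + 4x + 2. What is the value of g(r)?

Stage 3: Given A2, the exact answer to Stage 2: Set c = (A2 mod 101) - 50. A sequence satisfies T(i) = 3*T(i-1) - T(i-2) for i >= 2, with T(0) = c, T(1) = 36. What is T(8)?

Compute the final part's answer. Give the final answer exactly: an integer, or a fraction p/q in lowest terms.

37417

Stage 1: a(3) = -1*(-33) - 1*(-7) + 3*(-47) = -101; iterating: a(3)=-101, a(4)=113, a(5)=-111, a(6)=-305, a(7)=755, a(8)=-783, a(9)=-887, a(10)=3935, a(11)=-5397, a(12)=-1199, a(13)=18401, a(14)=-33393, a(15)=11395; answer 11395
Stage 2: A1 = 11395; r = 10; -3*(10)^2 + 4*(10)^1 + 2 = (-300) + (40) + (2) = -258; answer -258
Stage 3: A2 = -258; c = -5; T(2) = 3*(36) - 1*(-5) = 113; iterating: T(2)=113, T(3)=303, T(4)=796, T(5)=2085, T(6)=5459, T(7)=14292, T(8)=37417; answer 37417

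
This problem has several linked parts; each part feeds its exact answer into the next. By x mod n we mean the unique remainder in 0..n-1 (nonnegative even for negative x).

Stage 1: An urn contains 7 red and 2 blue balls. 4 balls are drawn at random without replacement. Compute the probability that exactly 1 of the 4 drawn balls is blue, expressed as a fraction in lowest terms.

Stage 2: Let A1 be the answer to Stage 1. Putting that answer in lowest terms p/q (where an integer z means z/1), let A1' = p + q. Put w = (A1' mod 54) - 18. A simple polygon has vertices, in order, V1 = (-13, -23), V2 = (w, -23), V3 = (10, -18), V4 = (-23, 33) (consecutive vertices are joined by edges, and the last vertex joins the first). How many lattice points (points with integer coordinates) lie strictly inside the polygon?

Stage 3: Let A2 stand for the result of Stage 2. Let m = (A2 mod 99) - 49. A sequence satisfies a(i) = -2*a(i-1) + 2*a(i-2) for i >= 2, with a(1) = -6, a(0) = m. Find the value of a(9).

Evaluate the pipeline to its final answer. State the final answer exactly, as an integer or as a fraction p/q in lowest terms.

-89952

Stage 1: total draws C(9,4) = 126; favorable C(2,1)*C(7,3) = 70; P = 5/9; answer 5/9
Stage 2: A1 = 5/9; threaded value p + q = 14; w = -4; cross terms: (-13*-23 - -4*-23)=207, (-4*-18 - 10*-23)=302, (10*33 - -23*-18)=-84, (-23*-23 - -13*33)=958; twice the area = |1383| = 1383; area = 1383/2; boundary points = 9 + 1 + 3 + 2 = 15; strictly interior points = area - boundary/2 + 1 = 685; answer 685
Stage 3: A2 = 685; m = 42; a(2) = -2*(-6) + 2*(42) = 96; iterating: a(2)=96, a(3)=-204, a(4)=600, a(5)=-1608, a(6)=4416, a(7)=-12048, a(8)=32928, a(9)=-89952; answer -89952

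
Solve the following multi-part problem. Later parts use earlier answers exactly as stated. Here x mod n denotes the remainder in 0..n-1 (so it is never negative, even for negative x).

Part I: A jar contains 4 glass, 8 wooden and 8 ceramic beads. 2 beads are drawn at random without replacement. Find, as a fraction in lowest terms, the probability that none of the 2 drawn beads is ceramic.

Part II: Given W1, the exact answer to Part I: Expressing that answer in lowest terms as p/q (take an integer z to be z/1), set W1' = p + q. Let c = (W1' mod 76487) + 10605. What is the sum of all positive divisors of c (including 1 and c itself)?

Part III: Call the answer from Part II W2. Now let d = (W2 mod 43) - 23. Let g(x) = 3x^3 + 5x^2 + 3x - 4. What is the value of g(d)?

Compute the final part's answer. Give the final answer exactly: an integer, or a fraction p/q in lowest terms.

Part I: total draws C(20,2) = 190; favorable C(12,2) = 66; P = 33/95; answer 33/95
Part II: W1 = 33/95; threaded value p + q = 128; c = 10733; 10733 is prime, so its only divisors are 1 and 10733; sigma = 1 + 10733 = 10734; answer 10734
Part III: W2 = 10734; d = 4; 3*(4)^3 + 5*(4)^2 + 3*(4)^1 - 4 = (192) + (80) + (12) + (-4) = 280; answer 280

280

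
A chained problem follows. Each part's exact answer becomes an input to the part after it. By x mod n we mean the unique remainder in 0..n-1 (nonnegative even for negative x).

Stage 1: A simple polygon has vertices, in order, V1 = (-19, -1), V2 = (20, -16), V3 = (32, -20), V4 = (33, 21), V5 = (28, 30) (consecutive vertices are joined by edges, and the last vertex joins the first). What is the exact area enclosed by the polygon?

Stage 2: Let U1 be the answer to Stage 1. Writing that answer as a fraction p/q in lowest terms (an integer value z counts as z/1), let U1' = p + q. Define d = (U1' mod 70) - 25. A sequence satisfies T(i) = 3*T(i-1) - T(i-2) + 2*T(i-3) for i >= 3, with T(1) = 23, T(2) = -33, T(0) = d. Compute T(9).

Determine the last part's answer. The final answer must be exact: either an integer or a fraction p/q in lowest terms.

-55294

Stage 1: cross terms: (-19*-16 - 20*-1)=324, (20*-20 - 32*-16)=112, (32*21 - 33*-20)=1332, (33*30 - 28*21)=402, (28*-1 - -19*30)=542; twice the area = |2712| = 2712; area = 1356; answer 1356
Stage 2: U1 = 1356; threaded value p + q = 1357; d = 2; T(3) = 3*(-33) - 1*(23) + 2*(2) = -118; iterating: T(3)=-118, T(4)=-275, T(5)=-773, T(6)=-2280, T(7)=-6617, T(8)=-19117, T(9)=-55294; answer -55294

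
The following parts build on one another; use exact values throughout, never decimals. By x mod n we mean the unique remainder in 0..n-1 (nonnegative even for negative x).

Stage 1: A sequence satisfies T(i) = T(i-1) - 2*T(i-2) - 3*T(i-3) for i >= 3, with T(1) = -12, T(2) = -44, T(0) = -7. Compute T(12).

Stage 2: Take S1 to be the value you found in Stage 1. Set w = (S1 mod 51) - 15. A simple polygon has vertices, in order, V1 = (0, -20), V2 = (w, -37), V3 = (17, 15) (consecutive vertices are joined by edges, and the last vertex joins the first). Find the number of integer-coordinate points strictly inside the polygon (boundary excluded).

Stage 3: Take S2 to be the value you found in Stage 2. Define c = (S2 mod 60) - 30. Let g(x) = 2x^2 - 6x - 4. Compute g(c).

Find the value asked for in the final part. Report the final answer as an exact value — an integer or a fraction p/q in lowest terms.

1292

Stage 1: T(3) = 1*(-44) - 2*(-12) - 3*(-7) = 1; iterating: T(3)=1, T(4)=125, T(5)=255, T(6)=2, T(7)=-883, T(8)=-1652, T(9)=108, T(10)=6061, T(11)=10801, T(12)=-1645; answer -1645
Stage 2: S1 = -1645; w = 23; cross terms: (0*-37 - 23*-20)=460, (23*15 - 17*-37)=974, (17*-20 - 0*15)=-340; twice the area = |1094| = 1094; area = 547; boundary points = 1 + 2 + 1 = 4; strictly interior points = area - boundary/2 + 1 = 546; answer 546
Stage 3: S2 = 546; c = -24; 2*(-24)^2 - 6*(-24)^1 - 4 = (1152) + (144) + (-4) = 1292; answer 1292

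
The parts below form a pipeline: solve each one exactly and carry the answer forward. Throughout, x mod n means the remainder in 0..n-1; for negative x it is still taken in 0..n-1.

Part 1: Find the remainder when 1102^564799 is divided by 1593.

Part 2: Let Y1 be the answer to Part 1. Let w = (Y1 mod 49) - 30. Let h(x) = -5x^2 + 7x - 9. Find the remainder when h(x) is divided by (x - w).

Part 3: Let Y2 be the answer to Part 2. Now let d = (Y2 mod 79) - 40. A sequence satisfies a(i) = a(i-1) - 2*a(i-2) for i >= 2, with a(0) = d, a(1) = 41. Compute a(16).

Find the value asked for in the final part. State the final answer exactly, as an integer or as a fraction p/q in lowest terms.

-1527

Part 1: squarings mod 1593: 1102^1=1102, 1102^2=538, 1102^4=1111, 1102^8=1339, 1102^16=796, 1102^32=1195, 1102^64=697, 1102^128=1537, 1102^256=1543, 1102^512=907, 1102^1024=661, 1102^2048=439, 1102^4096=1561, 1102^8192=1024, 1102^16384=382, 1102^32768=961, 1102^65536=1174, 1102^131072=331, 1102^262144=1237, 1102^524288=889; 1102^564799 = 1102^1 * 1102^2 * 1102^4 * 1102^8 * 1102^16 * 1102^32 * 1102^512 * 1102^1024 * 1102^2048 * 1102^4096 * 1102^32768 * 1102^524288 = 463 (mod 1593); answer 463
Part 2: Y1 = 463; w = -8; remainder = value at the root: -5*(-8)^2 + 7*(-8)^1 - 9 = (-320) + (-56) + (-9) = -385; answer -385
Part 3: Y2 = -385; d = -30; a(2) = 1*(41) - 2*(-30) = 101; iterating: a(2)=101, a(3)=19, a(4)=-183, a(5)=-221, a(6)=145, a(7)=587, a(8)=297, a(9)=-877, a(10)=-1471, a(11)=283, a(12)=3225, a(13)=2659, a(14)=-3791, a(15)=-9109, a(16)=-1527; answer -1527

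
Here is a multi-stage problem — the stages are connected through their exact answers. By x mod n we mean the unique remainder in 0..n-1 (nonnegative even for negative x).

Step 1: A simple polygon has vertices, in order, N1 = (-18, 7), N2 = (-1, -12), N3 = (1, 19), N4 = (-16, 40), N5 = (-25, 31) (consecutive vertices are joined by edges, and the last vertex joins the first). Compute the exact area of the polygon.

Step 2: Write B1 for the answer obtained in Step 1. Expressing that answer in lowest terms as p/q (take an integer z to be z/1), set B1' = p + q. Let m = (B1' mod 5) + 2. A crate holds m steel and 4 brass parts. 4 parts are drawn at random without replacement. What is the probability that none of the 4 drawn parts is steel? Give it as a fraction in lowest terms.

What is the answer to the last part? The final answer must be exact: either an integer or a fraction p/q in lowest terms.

Step 1: cross terms: (-18*-12 - -1*7)=223, (-1*19 - 1*-12)=-7, (1*40 - -16*19)=344, (-16*31 - -25*40)=504, (-25*7 - -18*31)=383; twice the area = |1447| = 1447; area = 1447/2; answer 1447/2
Step 2: B1 = 1447/2; threaded value p + q = 1449; m = 6; total draws C(10,4) = 210; favorable C(4,4) = 1; P = 1/210; answer 1/210

1/210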